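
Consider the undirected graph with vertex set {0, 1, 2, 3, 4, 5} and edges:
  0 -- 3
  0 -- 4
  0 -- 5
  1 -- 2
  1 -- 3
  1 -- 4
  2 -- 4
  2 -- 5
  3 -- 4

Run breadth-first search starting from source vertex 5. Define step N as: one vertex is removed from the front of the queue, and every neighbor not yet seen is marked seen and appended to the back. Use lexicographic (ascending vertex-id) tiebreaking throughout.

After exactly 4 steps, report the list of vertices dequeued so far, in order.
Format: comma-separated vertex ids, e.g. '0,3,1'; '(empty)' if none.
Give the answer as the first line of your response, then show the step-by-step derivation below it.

5,0,2,3

step 1: dequeue 5; queue=[0,2]; order=5
step 2: dequeue 0; queue=[2,3,4]; order=5,0
step 3: dequeue 2; queue=[3,4,1]; order=5,0,2
step 4: dequeue 3; queue=[4,1]; order=5,0,2,3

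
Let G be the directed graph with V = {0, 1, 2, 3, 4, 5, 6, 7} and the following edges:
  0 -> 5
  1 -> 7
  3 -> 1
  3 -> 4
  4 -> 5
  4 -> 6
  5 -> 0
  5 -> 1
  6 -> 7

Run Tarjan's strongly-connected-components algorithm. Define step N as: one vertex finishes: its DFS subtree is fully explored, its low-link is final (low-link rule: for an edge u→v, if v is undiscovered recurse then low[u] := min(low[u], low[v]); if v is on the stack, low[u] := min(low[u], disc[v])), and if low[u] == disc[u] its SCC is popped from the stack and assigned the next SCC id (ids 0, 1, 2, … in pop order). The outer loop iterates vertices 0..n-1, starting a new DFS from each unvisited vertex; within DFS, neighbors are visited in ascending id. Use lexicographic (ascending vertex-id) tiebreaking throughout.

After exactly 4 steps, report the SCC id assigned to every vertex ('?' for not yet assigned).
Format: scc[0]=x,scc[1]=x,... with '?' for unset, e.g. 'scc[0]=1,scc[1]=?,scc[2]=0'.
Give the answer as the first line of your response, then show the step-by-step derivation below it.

scc[0]=2,scc[1]=1,scc[2]=?,scc[3]=?,scc[4]=?,scc[5]=2,scc[6]=?,scc[7]=0

step 1: low=(low[0]=0,low[1]=2,low[2]=?,low[3]=?,low[4]=?,low[5]=0,low[6]=?,low[7]=3); scc=(scc[0]=?,scc[1]=?,scc[2]=?,scc[3]=?,scc[4]=?,scc[5]=?,scc[6]=?,scc[7]=0)
step 2: low=(low[0]=0,low[1]=2,low[2]=?,low[3]=?,low[4]=?,low[5]=0,low[6]=?,low[7]=3); scc=(scc[0]=?,scc[1]=1,scc[2]=?,scc[3]=?,scc[4]=?,scc[5]=?,scc[6]=?,scc[7]=0)
step 3: low=(low[0]=0,low[1]=2,low[2]=?,low[3]=?,low[4]=?,low[5]=0,low[6]=?,low[7]=3); scc=(scc[0]=?,scc[1]=1,scc[2]=?,scc[3]=?,scc[4]=?,scc[5]=?,scc[6]=?,scc[7]=0)
step 4: low=(low[0]=0,low[1]=2,low[2]=?,low[3]=?,low[4]=?,low[5]=0,low[6]=?,low[7]=3); scc=(scc[0]=2,scc[1]=1,scc[2]=?,scc[3]=?,scc[4]=?,scc[5]=2,scc[6]=?,scc[7]=0)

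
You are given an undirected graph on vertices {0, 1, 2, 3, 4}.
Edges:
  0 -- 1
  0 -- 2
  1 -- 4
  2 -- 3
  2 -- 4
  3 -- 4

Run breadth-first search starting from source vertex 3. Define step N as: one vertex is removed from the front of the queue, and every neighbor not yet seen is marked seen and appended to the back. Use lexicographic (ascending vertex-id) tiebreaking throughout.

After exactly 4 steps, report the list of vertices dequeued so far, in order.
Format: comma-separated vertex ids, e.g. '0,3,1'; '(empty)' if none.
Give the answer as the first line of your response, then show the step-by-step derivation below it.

3,2,4,0

step 1: dequeue 3; queue=[2,4]; order=3
step 2: dequeue 2; queue=[4,0]; order=3,2
step 3: dequeue 4; queue=[0,1]; order=3,2,4
step 4: dequeue 0; queue=[1]; order=3,2,4,0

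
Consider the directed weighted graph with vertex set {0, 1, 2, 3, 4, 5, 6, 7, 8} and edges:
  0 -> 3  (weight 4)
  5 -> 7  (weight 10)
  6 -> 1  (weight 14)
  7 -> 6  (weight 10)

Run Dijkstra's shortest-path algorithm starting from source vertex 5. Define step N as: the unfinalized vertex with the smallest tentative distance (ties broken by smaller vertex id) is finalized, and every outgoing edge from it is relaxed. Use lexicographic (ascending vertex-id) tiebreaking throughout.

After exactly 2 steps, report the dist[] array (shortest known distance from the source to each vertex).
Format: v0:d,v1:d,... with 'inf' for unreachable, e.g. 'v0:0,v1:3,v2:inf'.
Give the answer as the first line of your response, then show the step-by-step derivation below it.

v0:inf,v1:inf,v2:inf,v3:inf,v4:inf,v5:0,v6:20,v7:10,v8:inf

step 1: dist = v0:inf,v1:inf,v2:inf,v3:inf,v4:inf,v5:0,v6:inf,v7:10,v8:inf
step 2: dist = v0:inf,v1:inf,v2:inf,v3:inf,v4:inf,v5:0,v6:20,v7:10,v8:inf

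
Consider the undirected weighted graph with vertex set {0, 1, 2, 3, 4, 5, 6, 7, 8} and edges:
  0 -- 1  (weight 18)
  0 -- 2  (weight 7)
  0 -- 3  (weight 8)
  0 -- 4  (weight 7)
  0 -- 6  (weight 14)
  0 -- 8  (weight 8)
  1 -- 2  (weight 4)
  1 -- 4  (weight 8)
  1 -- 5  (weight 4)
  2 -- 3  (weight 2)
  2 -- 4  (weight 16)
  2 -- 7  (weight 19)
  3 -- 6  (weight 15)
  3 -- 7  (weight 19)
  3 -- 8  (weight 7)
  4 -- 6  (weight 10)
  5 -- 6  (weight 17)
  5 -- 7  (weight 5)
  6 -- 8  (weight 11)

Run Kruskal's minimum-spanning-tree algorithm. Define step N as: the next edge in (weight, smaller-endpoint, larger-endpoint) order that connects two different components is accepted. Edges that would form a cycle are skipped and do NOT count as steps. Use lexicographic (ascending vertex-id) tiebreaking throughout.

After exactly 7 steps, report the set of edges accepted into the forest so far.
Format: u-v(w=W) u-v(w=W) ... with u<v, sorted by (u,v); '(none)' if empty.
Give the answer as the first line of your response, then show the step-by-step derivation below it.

0-2(w=7) 0-4(w=7) 1-2(w=4) 1-5(w=4) 2-3(w=2) 3-8(w=7) 5-7(w=5)

step 1: add edge 2-3 (w=2); MST = {2-3(w=2)}
step 2: add edge 1-2 (w=4); MST = {1-2(w=4) 2-3(w=2)}
step 3: add edge 1-5 (w=4); MST = {1-2(w=4) 1-5(w=4) 2-3(w=2)}
step 4: add edge 5-7 (w=5); MST = {1-2(w=4) 1-5(w=4) 2-3(w=2) 5-7(w=5)}
step 5: add edge 0-2 (w=7); MST = {0-2(w=7) 1-2(w=4) 1-5(w=4) 2-3(w=2) 5-7(w=5)}
step 6: add edge 0-4 (w=7); MST = {0-2(w=7) 0-4(w=7) 1-2(w=4) 1-5(w=4) 2-3(w=2) 5-7(w=5)}
step 7: add edge 3-8 (w=7); MST = {0-2(w=7) 0-4(w=7) 1-2(w=4) 1-5(w=4) 2-3(w=2) 3-8(w=7) 5-7(w=5)}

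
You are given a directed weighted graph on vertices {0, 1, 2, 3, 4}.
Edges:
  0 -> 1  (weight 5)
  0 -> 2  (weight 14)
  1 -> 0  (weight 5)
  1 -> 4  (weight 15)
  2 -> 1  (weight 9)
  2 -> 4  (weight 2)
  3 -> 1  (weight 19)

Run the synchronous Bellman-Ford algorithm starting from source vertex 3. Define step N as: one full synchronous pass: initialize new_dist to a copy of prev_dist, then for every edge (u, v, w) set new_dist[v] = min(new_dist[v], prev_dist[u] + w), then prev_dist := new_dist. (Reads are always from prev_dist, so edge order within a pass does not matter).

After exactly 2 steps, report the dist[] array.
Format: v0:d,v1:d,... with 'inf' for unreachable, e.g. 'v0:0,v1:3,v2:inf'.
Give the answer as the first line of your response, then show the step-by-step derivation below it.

v0:24,v1:19,v2:inf,v3:0,v4:34

step 1: dist = v0:inf,v1:19,v2:inf,v3:0,v4:inf
step 2: dist = v0:24,v1:19,v2:inf,v3:0,v4:34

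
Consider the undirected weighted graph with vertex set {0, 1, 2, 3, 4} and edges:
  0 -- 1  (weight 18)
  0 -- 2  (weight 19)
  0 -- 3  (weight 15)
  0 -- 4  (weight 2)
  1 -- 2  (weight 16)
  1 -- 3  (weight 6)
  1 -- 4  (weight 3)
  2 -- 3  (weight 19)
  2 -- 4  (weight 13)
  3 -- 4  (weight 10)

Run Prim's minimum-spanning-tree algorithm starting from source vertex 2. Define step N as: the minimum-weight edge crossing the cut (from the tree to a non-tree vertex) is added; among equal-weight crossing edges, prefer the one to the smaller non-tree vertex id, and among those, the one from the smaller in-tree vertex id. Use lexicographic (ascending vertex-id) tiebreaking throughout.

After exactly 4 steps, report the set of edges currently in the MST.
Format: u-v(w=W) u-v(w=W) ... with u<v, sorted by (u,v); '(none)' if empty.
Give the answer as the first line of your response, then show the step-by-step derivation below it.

0-4(w=2) 1-3(w=6) 1-4(w=3) 2-4(w=13)

step 1: add edge 2-4 (w=13); MST = {2-4(w=13)}
step 2: add edge 0-4 (w=2); MST = {0-4(w=2) 2-4(w=13)}
step 3: add edge 1-4 (w=3); MST = {0-4(w=2) 1-4(w=3) 2-4(w=13)}
step 4: add edge 1-3 (w=6); MST = {0-4(w=2) 1-3(w=6) 1-4(w=3) 2-4(w=13)}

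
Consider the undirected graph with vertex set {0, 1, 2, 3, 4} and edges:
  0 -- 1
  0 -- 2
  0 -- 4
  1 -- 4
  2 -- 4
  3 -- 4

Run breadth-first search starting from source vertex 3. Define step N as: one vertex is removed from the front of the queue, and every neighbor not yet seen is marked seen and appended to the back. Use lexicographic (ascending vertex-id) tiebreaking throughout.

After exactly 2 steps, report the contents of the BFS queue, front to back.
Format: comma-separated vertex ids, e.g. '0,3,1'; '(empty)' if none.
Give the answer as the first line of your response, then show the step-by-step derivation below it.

0,1,2

step 1: dequeue 3; queue=[4]; order=3
step 2: dequeue 4; queue=[0,1,2]; order=3,4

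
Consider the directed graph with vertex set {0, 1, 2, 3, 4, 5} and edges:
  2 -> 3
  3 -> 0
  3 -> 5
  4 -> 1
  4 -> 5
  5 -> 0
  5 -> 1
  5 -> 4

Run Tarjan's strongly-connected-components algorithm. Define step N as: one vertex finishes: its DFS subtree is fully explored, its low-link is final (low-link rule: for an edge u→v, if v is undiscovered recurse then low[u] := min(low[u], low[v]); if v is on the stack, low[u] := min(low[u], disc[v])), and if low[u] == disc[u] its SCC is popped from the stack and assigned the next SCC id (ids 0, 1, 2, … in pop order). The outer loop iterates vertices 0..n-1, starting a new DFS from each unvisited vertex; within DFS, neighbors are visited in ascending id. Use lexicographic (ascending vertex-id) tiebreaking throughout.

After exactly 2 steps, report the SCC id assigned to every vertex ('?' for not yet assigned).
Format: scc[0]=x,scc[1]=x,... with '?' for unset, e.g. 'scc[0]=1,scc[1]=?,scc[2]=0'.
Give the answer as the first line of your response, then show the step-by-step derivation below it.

scc[0]=0,scc[1]=1,scc[2]=?,scc[3]=?,scc[4]=?,scc[5]=?

step 1: low=(low[0]=0,low[1]=?,low[2]=?,low[3]=?,low[4]=?,low[5]=?); scc=(scc[0]=0,scc[1]=?,scc[2]=?,scc[3]=?,scc[4]=?,scc[5]=?)
step 2: low=(low[0]=0,low[1]=1,low[2]=?,low[3]=?,low[4]=?,low[5]=?); scc=(scc[0]=0,scc[1]=1,scc[2]=?,scc[3]=?,scc[4]=?,scc[5]=?)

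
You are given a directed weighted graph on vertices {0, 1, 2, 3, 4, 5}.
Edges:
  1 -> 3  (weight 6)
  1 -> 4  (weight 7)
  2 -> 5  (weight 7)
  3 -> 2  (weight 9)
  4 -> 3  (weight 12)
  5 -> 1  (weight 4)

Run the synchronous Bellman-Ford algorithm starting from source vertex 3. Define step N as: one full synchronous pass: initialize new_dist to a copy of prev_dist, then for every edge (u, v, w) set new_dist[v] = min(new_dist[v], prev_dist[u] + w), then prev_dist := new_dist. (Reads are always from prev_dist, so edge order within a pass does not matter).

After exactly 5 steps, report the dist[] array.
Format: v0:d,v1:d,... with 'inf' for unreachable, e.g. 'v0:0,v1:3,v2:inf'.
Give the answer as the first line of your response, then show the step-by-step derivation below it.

v0:inf,v1:20,v2:9,v3:0,v4:27,v5:16

step 1: dist = v0:inf,v1:inf,v2:9,v3:0,v4:inf,v5:inf
step 2: dist = v0:inf,v1:inf,v2:9,v3:0,v4:inf,v5:16
step 3: dist = v0:inf,v1:20,v2:9,v3:0,v4:inf,v5:16
step 4: dist = v0:inf,v1:20,v2:9,v3:0,v4:27,v5:16
step 5: dist = v0:inf,v1:20,v2:9,v3:0,v4:27,v5:16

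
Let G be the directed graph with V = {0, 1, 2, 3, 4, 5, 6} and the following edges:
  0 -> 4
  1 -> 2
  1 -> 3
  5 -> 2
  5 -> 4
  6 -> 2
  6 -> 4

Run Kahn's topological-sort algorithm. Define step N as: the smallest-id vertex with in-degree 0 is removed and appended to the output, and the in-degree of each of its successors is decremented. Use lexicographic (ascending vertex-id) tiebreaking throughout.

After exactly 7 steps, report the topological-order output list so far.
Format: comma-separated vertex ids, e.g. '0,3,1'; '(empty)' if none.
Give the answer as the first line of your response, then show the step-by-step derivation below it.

0,1,3,5,6,2,4

step 1: output 0; order=[0]; indeg=(0,0,3,1,2,0,0)
step 2: output 1; order=[0,1]; indeg=(0,0,2,0,2,0,0)
step 3: output 3; order=[0,1,3]; indeg=(0,0,2,0,2,0,0)
step 4: output 5; order=[0,1,3,5]; indeg=(0,0,1,0,1,0,0)
step 5: output 6; order=[0,1,3,5,6]; indeg=(0,0,0,0,0,0,0)
step 6: output 2; order=[0,1,3,5,6,2]; indeg=(0,0,0,0,0,0,0)
step 7: output 4; order=[0,1,3,5,6,2,4]; indeg=(0,0,0,0,0,0,0)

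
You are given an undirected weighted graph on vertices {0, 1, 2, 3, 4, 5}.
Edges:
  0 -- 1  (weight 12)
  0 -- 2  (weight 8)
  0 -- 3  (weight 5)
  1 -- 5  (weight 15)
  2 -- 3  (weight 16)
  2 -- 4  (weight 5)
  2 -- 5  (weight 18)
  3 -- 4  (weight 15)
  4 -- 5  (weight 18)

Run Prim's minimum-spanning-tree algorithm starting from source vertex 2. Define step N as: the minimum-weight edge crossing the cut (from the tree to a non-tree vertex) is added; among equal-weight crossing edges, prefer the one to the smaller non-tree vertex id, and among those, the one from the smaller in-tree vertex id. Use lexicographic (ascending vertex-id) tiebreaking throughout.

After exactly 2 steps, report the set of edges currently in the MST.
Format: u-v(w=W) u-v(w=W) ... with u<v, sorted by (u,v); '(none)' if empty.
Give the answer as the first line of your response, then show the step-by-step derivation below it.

0-2(w=8) 2-4(w=5)

step 1: add edge 2-4 (w=5); MST = {2-4(w=5)}
step 2: add edge 0-2 (w=8); MST = {0-2(w=8) 2-4(w=5)}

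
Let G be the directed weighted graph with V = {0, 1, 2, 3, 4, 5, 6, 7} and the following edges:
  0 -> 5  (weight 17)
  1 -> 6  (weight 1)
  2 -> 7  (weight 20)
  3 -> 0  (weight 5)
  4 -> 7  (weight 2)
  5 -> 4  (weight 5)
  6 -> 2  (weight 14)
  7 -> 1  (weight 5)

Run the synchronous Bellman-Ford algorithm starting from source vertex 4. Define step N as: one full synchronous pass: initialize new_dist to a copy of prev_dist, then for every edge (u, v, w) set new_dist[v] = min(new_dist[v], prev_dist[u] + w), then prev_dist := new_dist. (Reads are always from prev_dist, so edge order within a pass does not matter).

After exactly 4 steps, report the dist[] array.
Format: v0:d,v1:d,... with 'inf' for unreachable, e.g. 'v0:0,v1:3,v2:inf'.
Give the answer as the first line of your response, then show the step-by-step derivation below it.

v0:inf,v1:7,v2:22,v3:inf,v4:0,v5:inf,v6:8,v7:2

step 1: dist = v0:inf,v1:inf,v2:inf,v3:inf,v4:0,v5:inf,v6:inf,v7:2
step 2: dist = v0:inf,v1:7,v2:inf,v3:inf,v4:0,v5:inf,v6:inf,v7:2
step 3: dist = v0:inf,v1:7,v2:inf,v3:inf,v4:0,v5:inf,v6:8,v7:2
step 4: dist = v0:inf,v1:7,v2:22,v3:inf,v4:0,v5:inf,v6:8,v7:2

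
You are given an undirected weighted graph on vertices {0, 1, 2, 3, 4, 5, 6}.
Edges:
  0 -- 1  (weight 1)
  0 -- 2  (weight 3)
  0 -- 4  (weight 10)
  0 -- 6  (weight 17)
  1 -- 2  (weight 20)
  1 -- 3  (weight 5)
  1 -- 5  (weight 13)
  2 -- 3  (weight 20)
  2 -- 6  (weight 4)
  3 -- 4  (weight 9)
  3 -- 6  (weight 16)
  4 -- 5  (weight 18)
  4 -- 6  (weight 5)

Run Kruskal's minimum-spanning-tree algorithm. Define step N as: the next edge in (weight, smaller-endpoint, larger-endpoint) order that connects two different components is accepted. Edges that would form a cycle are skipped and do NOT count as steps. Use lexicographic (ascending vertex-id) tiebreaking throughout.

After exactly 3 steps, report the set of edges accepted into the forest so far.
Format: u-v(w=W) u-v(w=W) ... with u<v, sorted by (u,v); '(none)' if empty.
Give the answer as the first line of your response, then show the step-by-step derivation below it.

0-1(w=1) 0-2(w=3) 2-6(w=4)

step 1: add edge 0-1 (w=1); MST = {0-1(w=1)}
step 2: add edge 0-2 (w=3); MST = {0-1(w=1) 0-2(w=3)}
step 3: add edge 2-6 (w=4); MST = {0-1(w=1) 0-2(w=3) 2-6(w=4)}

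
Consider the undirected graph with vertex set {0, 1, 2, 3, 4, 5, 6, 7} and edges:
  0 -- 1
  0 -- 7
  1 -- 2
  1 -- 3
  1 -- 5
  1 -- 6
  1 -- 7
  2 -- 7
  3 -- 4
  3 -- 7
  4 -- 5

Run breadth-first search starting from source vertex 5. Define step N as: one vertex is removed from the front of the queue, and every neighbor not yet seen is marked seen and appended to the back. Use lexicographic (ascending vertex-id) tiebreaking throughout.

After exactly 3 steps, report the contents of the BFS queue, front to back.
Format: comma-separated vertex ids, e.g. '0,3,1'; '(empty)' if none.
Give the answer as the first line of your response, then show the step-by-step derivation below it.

0,2,3,6,7

step 1: dequeue 5; queue=[1,4]; order=5
step 2: dequeue 1; queue=[4,0,2,3,6,7]; order=5,1
step 3: dequeue 4; queue=[0,2,3,6,7]; order=5,1,4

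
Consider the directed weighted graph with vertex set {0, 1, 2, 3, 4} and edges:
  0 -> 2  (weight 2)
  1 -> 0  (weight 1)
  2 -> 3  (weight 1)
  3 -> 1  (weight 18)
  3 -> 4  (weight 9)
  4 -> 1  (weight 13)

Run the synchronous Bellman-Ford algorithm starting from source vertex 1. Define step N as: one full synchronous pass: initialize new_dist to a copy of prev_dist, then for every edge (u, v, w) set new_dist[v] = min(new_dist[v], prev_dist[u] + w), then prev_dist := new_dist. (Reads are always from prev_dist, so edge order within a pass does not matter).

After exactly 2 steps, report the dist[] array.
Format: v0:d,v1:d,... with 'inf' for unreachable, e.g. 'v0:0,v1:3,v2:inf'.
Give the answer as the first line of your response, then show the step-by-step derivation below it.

v0:1,v1:0,v2:3,v3:inf,v4:inf

step 1: dist = v0:1,v1:0,v2:inf,v3:inf,v4:inf
step 2: dist = v0:1,v1:0,v2:3,v3:inf,v4:inf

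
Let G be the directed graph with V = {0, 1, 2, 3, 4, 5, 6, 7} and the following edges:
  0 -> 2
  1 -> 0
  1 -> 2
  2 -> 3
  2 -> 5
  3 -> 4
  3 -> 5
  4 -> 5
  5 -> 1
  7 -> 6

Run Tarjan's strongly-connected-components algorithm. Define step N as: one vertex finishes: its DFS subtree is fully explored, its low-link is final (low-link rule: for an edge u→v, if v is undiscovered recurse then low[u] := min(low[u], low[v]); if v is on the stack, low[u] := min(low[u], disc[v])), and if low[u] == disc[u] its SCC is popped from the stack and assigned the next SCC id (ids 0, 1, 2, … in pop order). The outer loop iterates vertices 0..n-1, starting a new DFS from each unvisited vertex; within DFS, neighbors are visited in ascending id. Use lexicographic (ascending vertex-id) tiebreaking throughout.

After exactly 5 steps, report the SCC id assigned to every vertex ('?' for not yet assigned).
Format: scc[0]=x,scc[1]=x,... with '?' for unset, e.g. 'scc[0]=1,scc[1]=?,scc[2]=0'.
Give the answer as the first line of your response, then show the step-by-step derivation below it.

scc[0]=?,scc[1]=?,scc[2]=?,scc[3]=?,scc[4]=?,scc[5]=?,scc[6]=?,scc[7]=?

step 1: low=(low[0]=0,low[1]=0,low[2]=1,low[3]=2,low[4]=3,low[5]=4,low[6]=?,low[7]=?); scc=(scc[0]=?,scc[1]=?,scc[2]=?,scc[3]=?,scc[4]=?,scc[5]=?,scc[6]=?,scc[7]=?)
step 2: low=(low[0]=0,low[1]=0,low[2]=1,low[3]=2,low[4]=3,low[5]=0,low[6]=?,low[7]=?); scc=(scc[0]=?,scc[1]=?,scc[2]=?,scc[3]=?,scc[4]=?,scc[5]=?,scc[6]=?,scc[7]=?)
step 3: low=(low[0]=0,low[1]=0,low[2]=1,low[3]=2,low[4]=0,low[5]=0,low[6]=?,low[7]=?); scc=(scc[0]=?,scc[1]=?,scc[2]=?,scc[3]=?,scc[4]=?,scc[5]=?,scc[6]=?,scc[7]=?)
step 4: low=(low[0]=0,low[1]=0,low[2]=1,low[3]=0,low[4]=0,low[5]=0,low[6]=?,low[7]=?); scc=(scc[0]=?,scc[1]=?,scc[2]=?,scc[3]=?,scc[4]=?,scc[5]=?,scc[6]=?,scc[7]=?)
step 5: low=(low[0]=0,low[1]=0,low[2]=0,low[3]=0,low[4]=0,low[5]=0,low[6]=?,low[7]=?); scc=(scc[0]=?,scc[1]=?,scc[2]=?,scc[3]=?,scc[4]=?,scc[5]=?,scc[6]=?,scc[7]=?)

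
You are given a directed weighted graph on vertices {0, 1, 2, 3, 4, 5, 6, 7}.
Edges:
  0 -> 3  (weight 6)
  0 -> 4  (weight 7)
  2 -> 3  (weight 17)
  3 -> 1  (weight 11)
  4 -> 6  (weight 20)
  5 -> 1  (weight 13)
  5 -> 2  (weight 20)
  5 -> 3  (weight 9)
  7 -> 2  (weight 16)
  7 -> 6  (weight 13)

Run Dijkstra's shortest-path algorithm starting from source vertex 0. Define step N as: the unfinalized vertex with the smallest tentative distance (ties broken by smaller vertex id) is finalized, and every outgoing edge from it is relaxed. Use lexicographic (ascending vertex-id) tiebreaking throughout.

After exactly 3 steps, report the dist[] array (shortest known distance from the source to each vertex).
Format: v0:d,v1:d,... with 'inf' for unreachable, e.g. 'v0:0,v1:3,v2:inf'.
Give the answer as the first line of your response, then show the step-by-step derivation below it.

v0:0,v1:17,v2:inf,v3:6,v4:7,v5:inf,v6:27,v7:inf

step 1: dist = v0:0,v1:inf,v2:inf,v3:6,v4:7,v5:inf,v6:inf,v7:inf
step 2: dist = v0:0,v1:17,v2:inf,v3:6,v4:7,v5:inf,v6:inf,v7:inf
step 3: dist = v0:0,v1:17,v2:inf,v3:6,v4:7,v5:inf,v6:27,v7:inf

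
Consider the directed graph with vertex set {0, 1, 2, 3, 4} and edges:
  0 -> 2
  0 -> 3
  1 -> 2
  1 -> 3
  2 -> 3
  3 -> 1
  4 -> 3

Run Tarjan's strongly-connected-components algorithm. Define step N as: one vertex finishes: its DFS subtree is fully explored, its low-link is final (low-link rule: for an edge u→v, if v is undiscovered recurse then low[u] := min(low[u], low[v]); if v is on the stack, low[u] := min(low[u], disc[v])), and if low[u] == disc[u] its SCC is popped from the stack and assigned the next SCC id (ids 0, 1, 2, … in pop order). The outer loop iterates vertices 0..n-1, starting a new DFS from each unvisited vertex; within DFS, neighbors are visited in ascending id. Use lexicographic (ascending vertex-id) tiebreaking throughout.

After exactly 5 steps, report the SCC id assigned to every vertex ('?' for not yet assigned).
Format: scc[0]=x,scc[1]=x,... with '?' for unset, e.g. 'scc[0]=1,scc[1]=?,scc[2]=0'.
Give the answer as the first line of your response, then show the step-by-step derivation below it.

scc[0]=1,scc[1]=0,scc[2]=0,scc[3]=0,scc[4]=2

step 1: low=(low[0]=0,low[1]=1,low[2]=1,low[3]=2,low[4]=?); scc=(scc[0]=?,scc[1]=?,scc[2]=?,scc[3]=?,scc[4]=?)
step 2: low=(low[0]=0,low[1]=1,low[2]=1,low[3]=1,low[4]=?); scc=(scc[0]=?,scc[1]=?,scc[2]=?,scc[3]=?,scc[4]=?)
step 3: low=(low[0]=0,low[1]=1,low[2]=1,low[3]=1,low[4]=?); scc=(scc[0]=?,scc[1]=0,scc[2]=0,scc[3]=0,scc[4]=?)
step 4: low=(low[0]=0,low[1]=1,low[2]=1,low[3]=1,low[4]=?); scc=(scc[0]=1,scc[1]=0,scc[2]=0,scc[3]=0,scc[4]=?)
step 5: low=(low[0]=0,low[1]=1,low[2]=1,low[3]=1,low[4]=4); scc=(scc[0]=1,scc[1]=0,scc[2]=0,scc[3]=0,scc[4]=2)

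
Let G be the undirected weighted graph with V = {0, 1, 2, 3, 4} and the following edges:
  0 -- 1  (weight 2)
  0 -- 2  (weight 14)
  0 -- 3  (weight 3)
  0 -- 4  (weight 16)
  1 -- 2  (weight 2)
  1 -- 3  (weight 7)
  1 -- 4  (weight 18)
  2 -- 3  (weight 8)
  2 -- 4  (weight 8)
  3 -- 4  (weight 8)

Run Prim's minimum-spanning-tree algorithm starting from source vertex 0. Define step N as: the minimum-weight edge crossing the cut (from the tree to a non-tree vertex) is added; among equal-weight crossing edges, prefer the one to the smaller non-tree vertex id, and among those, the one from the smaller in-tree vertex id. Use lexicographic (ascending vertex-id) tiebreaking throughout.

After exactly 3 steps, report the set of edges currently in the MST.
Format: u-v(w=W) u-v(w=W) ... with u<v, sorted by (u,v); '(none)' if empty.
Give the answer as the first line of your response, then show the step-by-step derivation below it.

0-1(w=2) 0-3(w=3) 1-2(w=2)

step 1: add edge 0-1 (w=2); MST = {0-1(w=2)}
step 2: add edge 1-2 (w=2); MST = {0-1(w=2) 1-2(w=2)}
step 3: add edge 0-3 (w=3); MST = {0-1(w=2) 0-3(w=3) 1-2(w=2)}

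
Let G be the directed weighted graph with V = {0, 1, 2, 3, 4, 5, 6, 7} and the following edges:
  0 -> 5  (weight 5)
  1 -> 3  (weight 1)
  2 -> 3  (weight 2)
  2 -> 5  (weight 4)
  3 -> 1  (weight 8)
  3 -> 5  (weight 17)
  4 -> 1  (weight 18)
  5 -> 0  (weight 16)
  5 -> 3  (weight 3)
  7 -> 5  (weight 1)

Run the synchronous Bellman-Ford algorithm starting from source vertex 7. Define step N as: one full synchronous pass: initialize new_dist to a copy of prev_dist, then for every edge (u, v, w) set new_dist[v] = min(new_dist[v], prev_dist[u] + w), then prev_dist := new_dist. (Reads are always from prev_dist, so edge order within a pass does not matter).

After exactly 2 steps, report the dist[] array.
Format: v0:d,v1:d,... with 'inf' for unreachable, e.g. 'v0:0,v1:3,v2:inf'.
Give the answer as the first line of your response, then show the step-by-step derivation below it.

v0:17,v1:inf,v2:inf,v3:4,v4:inf,v5:1,v6:inf,v7:0

step 1: dist = v0:inf,v1:inf,v2:inf,v3:inf,v4:inf,v5:1,v6:inf,v7:0
step 2: dist = v0:17,v1:inf,v2:inf,v3:4,v4:inf,v5:1,v6:inf,v7:0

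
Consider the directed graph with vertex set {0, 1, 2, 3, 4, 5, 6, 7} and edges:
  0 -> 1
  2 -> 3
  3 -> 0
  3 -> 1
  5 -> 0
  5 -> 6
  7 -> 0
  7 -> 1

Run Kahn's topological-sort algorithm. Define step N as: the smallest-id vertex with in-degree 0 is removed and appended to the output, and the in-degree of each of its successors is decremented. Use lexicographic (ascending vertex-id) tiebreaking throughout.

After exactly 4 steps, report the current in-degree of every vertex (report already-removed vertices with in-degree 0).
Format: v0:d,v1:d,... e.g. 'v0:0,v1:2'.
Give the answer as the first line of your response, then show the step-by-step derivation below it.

v0:1,v1:2,v2:0,v3:0,v4:0,v5:0,v6:0,v7:0

step 1: output 2; order=[2]; indeg=(3,3,0,0,0,0,1,0)
step 2: output 3; order=[2,3]; indeg=(2,2,0,0,0,0,1,0)
step 3: output 4; order=[2,3,4]; indeg=(2,2,0,0,0,0,1,0)
step 4: output 5; order=[2,3,4,5]; indeg=(1,2,0,0,0,0,0,0)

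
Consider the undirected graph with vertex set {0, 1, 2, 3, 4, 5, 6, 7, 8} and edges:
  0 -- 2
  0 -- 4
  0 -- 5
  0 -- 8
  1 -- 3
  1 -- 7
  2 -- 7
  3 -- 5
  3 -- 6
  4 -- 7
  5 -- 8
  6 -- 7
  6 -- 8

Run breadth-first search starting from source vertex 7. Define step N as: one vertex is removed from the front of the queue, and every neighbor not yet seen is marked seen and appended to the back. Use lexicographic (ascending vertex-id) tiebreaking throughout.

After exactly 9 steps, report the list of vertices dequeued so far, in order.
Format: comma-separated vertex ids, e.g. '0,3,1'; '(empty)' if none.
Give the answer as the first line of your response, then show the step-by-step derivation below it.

7,1,2,4,6,3,0,8,5

step 1: dequeue 7; queue=[1,2,4,6]; order=7
step 2: dequeue 1; queue=[2,4,6,3]; order=7,1
step 3: dequeue 2; queue=[4,6,3,0]; order=7,1,2
step 4: dequeue 4; queue=[6,3,0]; order=7,1,2,4
step 5: dequeue 6; queue=[3,0,8]; order=7,1,2,4,6
step 6: dequeue 3; queue=[0,8,5]; order=7,1,2,4,6,3
step 7: dequeue 0; queue=[8,5]; order=7,1,2,4,6,3,0
step 8: dequeue 8; queue=[5]; order=7,1,2,4,6,3,0,8
step 9: dequeue 5; queue=[(empty)]; order=7,1,2,4,6,3,0,8,5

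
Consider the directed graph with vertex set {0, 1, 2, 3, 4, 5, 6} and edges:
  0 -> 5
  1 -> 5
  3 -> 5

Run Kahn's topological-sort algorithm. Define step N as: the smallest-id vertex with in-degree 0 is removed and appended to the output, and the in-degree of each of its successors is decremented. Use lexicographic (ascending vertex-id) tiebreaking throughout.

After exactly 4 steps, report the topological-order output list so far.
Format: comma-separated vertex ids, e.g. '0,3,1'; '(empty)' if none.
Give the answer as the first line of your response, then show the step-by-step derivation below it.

0,1,2,3

step 1: output 0; order=[0]; indeg=(0,0,0,0,0,2,0)
step 2: output 1; order=[0,1]; indeg=(0,0,0,0,0,1,0)
step 3: output 2; order=[0,1,2]; indeg=(0,0,0,0,0,1,0)
step 4: output 3; order=[0,1,2,3]; indeg=(0,0,0,0,0,0,0)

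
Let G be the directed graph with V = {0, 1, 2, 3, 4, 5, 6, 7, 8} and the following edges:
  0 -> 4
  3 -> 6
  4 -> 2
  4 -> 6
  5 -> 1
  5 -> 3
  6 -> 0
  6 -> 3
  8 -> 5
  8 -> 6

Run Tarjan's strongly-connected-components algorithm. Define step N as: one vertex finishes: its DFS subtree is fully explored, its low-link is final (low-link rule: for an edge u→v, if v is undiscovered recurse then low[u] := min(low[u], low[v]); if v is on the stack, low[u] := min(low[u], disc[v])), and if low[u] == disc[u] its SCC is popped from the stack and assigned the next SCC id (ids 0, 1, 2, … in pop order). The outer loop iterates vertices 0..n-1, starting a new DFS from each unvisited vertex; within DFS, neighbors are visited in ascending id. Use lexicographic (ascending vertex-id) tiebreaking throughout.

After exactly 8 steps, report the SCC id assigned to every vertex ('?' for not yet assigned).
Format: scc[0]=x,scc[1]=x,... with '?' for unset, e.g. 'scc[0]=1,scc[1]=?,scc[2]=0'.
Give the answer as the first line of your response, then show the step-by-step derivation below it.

scc[0]=1,scc[1]=2,scc[2]=0,scc[3]=1,scc[4]=1,scc[5]=3,scc[6]=1,scc[7]=4,scc[8]=?

step 1: low=(low[0]=0,low[1]=?,low[2]=2,low[3]=?,low[4]=1,low[5]=?,low[6]=?,low[7]=?,low[8]=?); scc=(scc[0]=?,scc[1]=?,scc[2]=0,scc[3]=?,scc[4]=?,scc[5]=?,scc[6]=?,scc[7]=?,scc[8]=?)
step 2: low=(low[0]=0,low[1]=?,low[2]=2,low[3]=3,low[4]=1,low[5]=?,low[6]=0,low[7]=?,low[8]=?); scc=(scc[0]=?,scc[1]=?,scc[2]=0,scc[3]=?,scc[4]=?,scc[5]=?,scc[6]=?,scc[7]=?,scc[8]=?)
step 3: low=(low[0]=0,low[1]=?,low[2]=2,low[3]=3,low[4]=1,low[5]=?,low[6]=0,low[7]=?,low[8]=?); scc=(scc[0]=?,scc[1]=?,scc[2]=0,scc[3]=?,scc[4]=?,scc[5]=?,scc[6]=?,scc[7]=?,scc[8]=?)
step 4: low=(low[0]=0,low[1]=?,low[2]=2,low[3]=3,low[4]=0,low[5]=?,low[6]=0,low[7]=?,low[8]=?); scc=(scc[0]=?,scc[1]=?,scc[2]=0,scc[3]=?,scc[4]=?,scc[5]=?,scc[6]=?,scc[7]=?,scc[8]=?)
step 5: low=(low[0]=0,low[1]=?,low[2]=2,low[3]=3,low[4]=0,low[5]=?,low[6]=0,low[7]=?,low[8]=?); scc=(scc[0]=1,scc[1]=?,scc[2]=0,scc[3]=1,scc[4]=1,scc[5]=?,scc[6]=1,scc[7]=?,scc[8]=?)
step 6: low=(low[0]=0,low[1]=5,low[2]=2,low[3]=3,low[4]=0,low[5]=?,low[6]=0,low[7]=?,low[8]=?); scc=(scc[0]=1,scc[1]=2,scc[2]=0,scc[3]=1,scc[4]=1,scc[5]=?,scc[6]=1,scc[7]=?,scc[8]=?)
step 7: low=(low[0]=0,low[1]=5,low[2]=2,low[3]=3,low[4]=0,low[5]=6,low[6]=0,low[7]=?,low[8]=?); scc=(scc[0]=1,scc[1]=2,scc[2]=0,scc[3]=1,scc[4]=1,scc[5]=3,scc[6]=1,scc[7]=?,scc[8]=?)
step 8: low=(low[0]=0,low[1]=5,low[2]=2,low[3]=3,low[4]=0,low[5]=6,low[6]=0,low[7]=7,low[8]=?); scc=(scc[0]=1,scc[1]=2,scc[2]=0,scc[3]=1,scc[4]=1,scc[5]=3,scc[6]=1,scc[7]=4,scc[8]=?)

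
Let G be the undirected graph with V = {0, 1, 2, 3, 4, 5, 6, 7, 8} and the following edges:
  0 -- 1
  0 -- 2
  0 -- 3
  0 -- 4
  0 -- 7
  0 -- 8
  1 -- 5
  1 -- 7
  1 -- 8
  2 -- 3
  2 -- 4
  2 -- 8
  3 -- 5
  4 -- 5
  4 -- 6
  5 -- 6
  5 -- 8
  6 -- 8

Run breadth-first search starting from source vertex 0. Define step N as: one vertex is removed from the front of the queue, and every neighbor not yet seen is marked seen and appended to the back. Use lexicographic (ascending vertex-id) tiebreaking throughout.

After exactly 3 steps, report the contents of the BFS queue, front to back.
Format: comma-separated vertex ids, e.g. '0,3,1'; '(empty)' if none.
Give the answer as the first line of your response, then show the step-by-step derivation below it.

3,4,7,8,5

step 1: dequeue 0; queue=[1,2,3,4,7,8]; order=0
step 2: dequeue 1; queue=[2,3,4,7,8,5]; order=0,1
step 3: dequeue 2; queue=[3,4,7,8,5]; order=0,1,2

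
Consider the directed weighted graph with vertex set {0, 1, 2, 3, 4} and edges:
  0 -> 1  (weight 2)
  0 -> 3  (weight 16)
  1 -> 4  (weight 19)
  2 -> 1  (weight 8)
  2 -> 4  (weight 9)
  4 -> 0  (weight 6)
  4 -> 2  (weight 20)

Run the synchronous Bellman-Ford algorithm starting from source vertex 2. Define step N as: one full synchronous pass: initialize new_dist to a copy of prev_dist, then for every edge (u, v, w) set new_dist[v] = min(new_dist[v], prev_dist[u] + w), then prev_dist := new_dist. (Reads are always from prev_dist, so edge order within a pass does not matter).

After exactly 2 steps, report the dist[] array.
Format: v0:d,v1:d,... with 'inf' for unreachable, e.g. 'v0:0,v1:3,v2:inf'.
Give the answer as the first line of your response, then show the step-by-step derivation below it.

v0:15,v1:8,v2:0,v3:inf,v4:9

step 1: dist = v0:inf,v1:8,v2:0,v3:inf,v4:9
step 2: dist = v0:15,v1:8,v2:0,v3:inf,v4:9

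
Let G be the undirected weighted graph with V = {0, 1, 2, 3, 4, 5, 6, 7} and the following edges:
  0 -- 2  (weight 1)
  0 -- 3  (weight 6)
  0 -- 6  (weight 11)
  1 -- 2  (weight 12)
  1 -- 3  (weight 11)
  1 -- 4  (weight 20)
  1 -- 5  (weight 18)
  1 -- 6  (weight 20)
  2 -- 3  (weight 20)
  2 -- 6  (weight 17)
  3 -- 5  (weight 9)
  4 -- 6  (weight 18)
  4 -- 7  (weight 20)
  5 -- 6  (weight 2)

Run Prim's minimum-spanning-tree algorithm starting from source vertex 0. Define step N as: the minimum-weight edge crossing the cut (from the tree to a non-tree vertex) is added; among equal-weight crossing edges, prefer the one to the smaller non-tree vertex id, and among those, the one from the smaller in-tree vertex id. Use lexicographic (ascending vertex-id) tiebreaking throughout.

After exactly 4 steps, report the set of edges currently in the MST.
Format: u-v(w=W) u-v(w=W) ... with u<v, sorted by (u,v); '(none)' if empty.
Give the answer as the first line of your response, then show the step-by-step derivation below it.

0-2(w=1) 0-3(w=6) 3-5(w=9) 5-6(w=2)

step 1: add edge 0-2 (w=1); MST = {0-2(w=1)}
step 2: add edge 0-3 (w=6); MST = {0-2(w=1) 0-3(w=6)}
step 3: add edge 3-5 (w=9); MST = {0-2(w=1) 0-3(w=6) 3-5(w=9)}
step 4: add edge 5-6 (w=2); MST = {0-2(w=1) 0-3(w=6) 3-5(w=9) 5-6(w=2)}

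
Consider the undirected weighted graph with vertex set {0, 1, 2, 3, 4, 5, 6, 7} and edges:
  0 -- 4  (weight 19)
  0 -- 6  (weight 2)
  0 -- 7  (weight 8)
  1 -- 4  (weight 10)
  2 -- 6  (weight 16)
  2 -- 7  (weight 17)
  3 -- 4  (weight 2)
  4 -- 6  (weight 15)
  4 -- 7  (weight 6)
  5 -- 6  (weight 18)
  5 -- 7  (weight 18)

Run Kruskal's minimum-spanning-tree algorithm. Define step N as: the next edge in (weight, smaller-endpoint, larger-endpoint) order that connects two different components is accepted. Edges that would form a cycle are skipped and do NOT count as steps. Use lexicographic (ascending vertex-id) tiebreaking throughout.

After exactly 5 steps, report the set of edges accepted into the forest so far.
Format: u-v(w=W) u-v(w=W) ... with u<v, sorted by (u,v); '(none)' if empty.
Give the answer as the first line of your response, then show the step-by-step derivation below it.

0-6(w=2) 0-7(w=8) 1-4(w=10) 3-4(w=2) 4-7(w=6)

step 1: add edge 0-6 (w=2); MST = {0-6(w=2)}
step 2: add edge 3-4 (w=2); MST = {0-6(w=2) 3-4(w=2)}
step 3: add edge 4-7 (w=6); MST = {0-6(w=2) 3-4(w=2) 4-7(w=6)}
step 4: add edge 0-7 (w=8); MST = {0-6(w=2) 0-7(w=8) 3-4(w=2) 4-7(w=6)}
step 5: add edge 1-4 (w=10); MST = {0-6(w=2) 0-7(w=8) 1-4(w=10) 3-4(w=2) 4-7(w=6)}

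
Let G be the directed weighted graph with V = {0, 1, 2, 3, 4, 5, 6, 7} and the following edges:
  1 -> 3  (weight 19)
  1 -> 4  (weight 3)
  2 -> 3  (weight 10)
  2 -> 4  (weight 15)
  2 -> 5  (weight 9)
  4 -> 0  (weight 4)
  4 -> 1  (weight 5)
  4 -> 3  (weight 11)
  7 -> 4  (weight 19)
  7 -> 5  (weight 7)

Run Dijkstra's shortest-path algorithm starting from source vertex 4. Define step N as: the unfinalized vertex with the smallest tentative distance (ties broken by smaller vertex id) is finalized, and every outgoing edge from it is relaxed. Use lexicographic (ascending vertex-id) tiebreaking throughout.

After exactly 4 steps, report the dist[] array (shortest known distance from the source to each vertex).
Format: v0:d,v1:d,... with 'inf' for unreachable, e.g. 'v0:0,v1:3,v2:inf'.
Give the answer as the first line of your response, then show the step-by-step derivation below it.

v0:4,v1:5,v2:inf,v3:11,v4:0,v5:inf,v6:inf,v7:inf

step 1: dist = v0:4,v1:5,v2:inf,v3:11,v4:0,v5:inf,v6:inf,v7:inf
step 2: dist = v0:4,v1:5,v2:inf,v3:11,v4:0,v5:inf,v6:inf,v7:inf
step 3: dist = v0:4,v1:5,v2:inf,v3:11,v4:0,v5:inf,v6:inf,v7:inf
step 4: dist = v0:4,v1:5,v2:inf,v3:11,v4:0,v5:inf,v6:inf,v7:inf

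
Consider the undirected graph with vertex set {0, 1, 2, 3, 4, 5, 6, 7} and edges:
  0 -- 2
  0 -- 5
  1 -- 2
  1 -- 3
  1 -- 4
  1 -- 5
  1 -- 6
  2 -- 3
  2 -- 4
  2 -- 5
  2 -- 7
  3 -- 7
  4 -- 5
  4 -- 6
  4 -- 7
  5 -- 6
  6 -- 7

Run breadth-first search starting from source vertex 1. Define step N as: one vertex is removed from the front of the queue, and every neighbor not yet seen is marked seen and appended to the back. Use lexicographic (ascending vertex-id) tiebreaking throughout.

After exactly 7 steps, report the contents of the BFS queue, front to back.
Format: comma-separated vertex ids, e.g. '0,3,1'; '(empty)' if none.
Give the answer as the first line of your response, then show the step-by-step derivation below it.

7

step 1: dequeue 1; queue=[2,3,4,5,6]; order=1
step 2: dequeue 2; queue=[3,4,5,6,0,7]; order=1,2
step 3: dequeue 3; queue=[4,5,6,0,7]; order=1,2,3
step 4: dequeue 4; queue=[5,6,0,7]; order=1,2,3,4
step 5: dequeue 5; queue=[6,0,7]; order=1,2,3,4,5
step 6: dequeue 6; queue=[0,7]; order=1,2,3,4,5,6
step 7: dequeue 0; queue=[7]; order=1,2,3,4,5,6,0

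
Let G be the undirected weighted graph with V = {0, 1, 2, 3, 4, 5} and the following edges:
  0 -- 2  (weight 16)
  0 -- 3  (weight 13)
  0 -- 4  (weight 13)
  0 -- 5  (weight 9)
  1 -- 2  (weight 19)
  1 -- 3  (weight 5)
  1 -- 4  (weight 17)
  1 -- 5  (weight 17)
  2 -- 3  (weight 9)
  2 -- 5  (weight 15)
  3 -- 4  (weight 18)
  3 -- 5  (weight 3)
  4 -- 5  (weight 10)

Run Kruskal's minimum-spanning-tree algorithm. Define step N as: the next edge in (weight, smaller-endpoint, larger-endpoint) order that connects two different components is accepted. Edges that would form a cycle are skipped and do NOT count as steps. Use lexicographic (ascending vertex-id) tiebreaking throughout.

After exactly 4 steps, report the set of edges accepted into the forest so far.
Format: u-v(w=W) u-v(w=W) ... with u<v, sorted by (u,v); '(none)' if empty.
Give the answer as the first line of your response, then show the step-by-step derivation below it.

0-5(w=9) 1-3(w=5) 2-3(w=9) 3-5(w=3)

step 1: add edge 3-5 (w=3); MST = {3-5(w=3)}
step 2: add edge 1-3 (w=5); MST = {1-3(w=5) 3-5(w=3)}
step 3: add edge 0-5 (w=9); MST = {0-5(w=9) 1-3(w=5) 3-5(w=3)}
step 4: add edge 2-3 (w=9); MST = {0-5(w=9) 1-3(w=5) 2-3(w=9) 3-5(w=3)}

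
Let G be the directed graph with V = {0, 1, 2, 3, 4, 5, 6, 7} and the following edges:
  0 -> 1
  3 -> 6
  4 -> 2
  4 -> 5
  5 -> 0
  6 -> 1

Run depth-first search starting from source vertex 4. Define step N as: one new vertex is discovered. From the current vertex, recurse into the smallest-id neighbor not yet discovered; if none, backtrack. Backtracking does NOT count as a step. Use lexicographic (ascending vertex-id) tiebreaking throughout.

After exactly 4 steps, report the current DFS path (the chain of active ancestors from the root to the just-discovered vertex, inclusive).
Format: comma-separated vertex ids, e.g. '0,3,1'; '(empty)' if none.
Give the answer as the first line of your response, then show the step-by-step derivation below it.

4,5,0

step 1: discover 4; path=4; order=4
step 2: discover 2; path=4>2; order=4,2
step 3: discover 5; path=4>5; order=4,2,5
step 4: discover 0; path=4>5>0; order=4,2,5,0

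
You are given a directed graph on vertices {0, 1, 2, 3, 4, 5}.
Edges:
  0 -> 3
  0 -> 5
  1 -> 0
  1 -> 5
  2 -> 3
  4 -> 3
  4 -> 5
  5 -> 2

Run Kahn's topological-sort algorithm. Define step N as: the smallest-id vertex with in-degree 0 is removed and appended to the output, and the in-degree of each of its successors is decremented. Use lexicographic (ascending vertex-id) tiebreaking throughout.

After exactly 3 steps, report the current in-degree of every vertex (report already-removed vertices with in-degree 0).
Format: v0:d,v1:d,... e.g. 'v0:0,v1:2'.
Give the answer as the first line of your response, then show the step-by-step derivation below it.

v0:0,v1:0,v2:1,v3:1,v4:0,v5:0

step 1: output 1; order=[1]; indeg=(0,0,1,3,0,2)
step 2: output 0; order=[1,0]; indeg=(0,0,1,2,0,1)
step 3: output 4; order=[1,0,4]; indeg=(0,0,1,1,0,0)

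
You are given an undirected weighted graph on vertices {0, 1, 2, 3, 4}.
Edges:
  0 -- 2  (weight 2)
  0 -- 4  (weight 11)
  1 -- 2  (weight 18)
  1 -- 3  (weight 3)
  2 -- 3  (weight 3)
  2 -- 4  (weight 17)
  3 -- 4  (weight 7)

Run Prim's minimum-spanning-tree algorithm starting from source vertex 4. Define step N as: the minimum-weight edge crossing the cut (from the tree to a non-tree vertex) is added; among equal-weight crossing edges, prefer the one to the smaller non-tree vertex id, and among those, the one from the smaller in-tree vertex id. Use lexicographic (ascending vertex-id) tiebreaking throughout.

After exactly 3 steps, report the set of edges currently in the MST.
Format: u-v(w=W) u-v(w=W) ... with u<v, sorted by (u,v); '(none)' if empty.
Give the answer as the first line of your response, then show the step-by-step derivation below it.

1-3(w=3) 2-3(w=3) 3-4(w=7)

step 1: add edge 3-4 (w=7); MST = {3-4(w=7)}
step 2: add edge 1-3 (w=3); MST = {1-3(w=3) 3-4(w=7)}
step 3: add edge 2-3 (w=3); MST = {1-3(w=3) 2-3(w=3) 3-4(w=7)}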